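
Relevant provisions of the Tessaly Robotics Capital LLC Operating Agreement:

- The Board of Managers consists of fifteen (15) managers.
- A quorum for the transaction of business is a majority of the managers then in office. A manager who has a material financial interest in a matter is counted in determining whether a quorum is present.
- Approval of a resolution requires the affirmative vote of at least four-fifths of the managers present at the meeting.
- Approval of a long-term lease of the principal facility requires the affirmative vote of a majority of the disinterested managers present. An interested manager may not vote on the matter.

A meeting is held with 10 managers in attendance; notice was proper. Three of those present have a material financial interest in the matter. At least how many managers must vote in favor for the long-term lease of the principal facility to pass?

The long-term lease of the principal facility requires a majority of the disinterested managers present (10 − 3 = 7).
A majority of 7 is 4.

4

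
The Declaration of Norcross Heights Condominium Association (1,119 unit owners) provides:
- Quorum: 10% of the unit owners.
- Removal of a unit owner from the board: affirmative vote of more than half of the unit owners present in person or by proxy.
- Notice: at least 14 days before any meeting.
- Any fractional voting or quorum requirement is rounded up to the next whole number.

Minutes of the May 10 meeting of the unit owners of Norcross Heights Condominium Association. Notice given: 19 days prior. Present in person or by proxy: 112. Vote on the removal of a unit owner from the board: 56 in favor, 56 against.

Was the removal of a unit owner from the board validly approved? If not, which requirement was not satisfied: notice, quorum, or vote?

Notice: 19 days given; 14 required. Satisfied.
Quorum: 10% of 1,119 = 111.90, rounded up to 112; 112 present. Satisfied.
Vote: requires a majority of those present (112); a majority of 112 is 57, so 57 needed; 56 in favor. Not satisfied.

Invalid — vote requirement not satisfied.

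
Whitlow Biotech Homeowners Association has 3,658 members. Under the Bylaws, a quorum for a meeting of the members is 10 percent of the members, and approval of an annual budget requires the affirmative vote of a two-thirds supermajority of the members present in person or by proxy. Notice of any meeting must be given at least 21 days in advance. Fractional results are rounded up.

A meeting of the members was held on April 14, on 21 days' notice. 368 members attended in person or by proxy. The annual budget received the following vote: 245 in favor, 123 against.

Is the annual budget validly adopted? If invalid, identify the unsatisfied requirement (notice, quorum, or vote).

Notice: 21 days given; 21 required. Satisfied.
Quorum: 10% of 3,658 = 365.80, rounded up to 366; 368 present. Satisfied.
Vote: requires two-thirds of those present (368); 2/3 of 368 = 245.33, rounded up to 246, so 246 needed; 245 in favor. Not satisfied.

Invalid — vote requirement not satisfied.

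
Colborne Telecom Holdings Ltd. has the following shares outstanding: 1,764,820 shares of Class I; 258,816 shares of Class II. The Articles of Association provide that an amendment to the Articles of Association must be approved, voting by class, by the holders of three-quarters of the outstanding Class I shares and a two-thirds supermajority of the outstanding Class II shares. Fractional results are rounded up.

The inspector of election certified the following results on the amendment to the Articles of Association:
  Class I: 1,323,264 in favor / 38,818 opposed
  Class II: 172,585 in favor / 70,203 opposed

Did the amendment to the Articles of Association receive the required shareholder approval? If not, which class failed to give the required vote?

Class I: 3/4 of 1764820 = 1323615; 1,323,615 required, 1,323,264 in favor — not approved.
Class II: 2/3 of 258816 = 172544; 172,544 required, 172,585 in favor — approved.

Not approved — the Class I shares did not give the required vote.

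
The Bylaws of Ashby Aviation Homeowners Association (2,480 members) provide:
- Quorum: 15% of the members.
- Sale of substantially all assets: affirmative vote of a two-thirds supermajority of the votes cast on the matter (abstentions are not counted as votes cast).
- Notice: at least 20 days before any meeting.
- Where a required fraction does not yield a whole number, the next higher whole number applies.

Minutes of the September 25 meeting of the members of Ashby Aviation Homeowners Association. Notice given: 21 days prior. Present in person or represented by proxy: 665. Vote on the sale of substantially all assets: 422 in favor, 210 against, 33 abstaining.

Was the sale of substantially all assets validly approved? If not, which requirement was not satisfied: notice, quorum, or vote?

Valid — all requirements satisfied.

Notice: 21 days given; 20 required. Satisfied.
Quorum: 15% of 2,480 = 372; 665 present. Satisfied.
Vote: requires two-thirds of the votes cast (665 − 33 abstaining = 632); 2/3 of 632 = 421.33, rounded up to 422, so 422 needed; 422 in favor. Satisfied.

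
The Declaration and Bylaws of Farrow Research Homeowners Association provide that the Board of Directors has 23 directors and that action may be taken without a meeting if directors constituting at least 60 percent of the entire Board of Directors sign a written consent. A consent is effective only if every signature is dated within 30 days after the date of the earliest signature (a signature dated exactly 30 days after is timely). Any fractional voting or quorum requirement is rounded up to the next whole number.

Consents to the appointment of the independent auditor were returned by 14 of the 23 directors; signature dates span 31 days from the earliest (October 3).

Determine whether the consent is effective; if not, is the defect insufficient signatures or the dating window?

Signatures required: at least 60 percent of 23 — 3/5 of 23 = 13.80, rounded up to 14, so 14 needed; 14 signed. Sufficient.
Dating window: the latest signature is 31 days after the earliest; the limit is 30 days. Outside the window.

Not effective — dating-window requirement not satisfied.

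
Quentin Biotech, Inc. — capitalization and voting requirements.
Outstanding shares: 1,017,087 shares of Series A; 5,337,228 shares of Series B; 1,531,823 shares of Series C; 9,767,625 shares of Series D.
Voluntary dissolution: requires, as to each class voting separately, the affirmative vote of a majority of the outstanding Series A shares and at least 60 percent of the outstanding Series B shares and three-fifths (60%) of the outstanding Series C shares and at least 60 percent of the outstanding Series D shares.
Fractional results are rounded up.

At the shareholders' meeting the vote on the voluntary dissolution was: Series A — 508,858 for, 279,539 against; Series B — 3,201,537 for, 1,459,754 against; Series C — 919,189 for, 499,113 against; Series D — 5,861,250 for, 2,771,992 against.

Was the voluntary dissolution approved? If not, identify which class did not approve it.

Not approved — the Series B shares did not give the required vote.

Series A: a majority of 1017087 is 508544; 508,544 required, 508,858 in favor — approved.
Series B: 3/5 of 5337228 = 3202336.80, rounded up to 3202337; 3,202,337 required, 3,201,537 in favor — not approved.
Series C: 3/5 of 1531823 = 919093.80, rounded up to 919094; 919,094 required, 919,189 in favor — approved.
Series D: 3/5 of 9767625 = 5860575; 5,860,575 required, 5,861,250 in favor — approved.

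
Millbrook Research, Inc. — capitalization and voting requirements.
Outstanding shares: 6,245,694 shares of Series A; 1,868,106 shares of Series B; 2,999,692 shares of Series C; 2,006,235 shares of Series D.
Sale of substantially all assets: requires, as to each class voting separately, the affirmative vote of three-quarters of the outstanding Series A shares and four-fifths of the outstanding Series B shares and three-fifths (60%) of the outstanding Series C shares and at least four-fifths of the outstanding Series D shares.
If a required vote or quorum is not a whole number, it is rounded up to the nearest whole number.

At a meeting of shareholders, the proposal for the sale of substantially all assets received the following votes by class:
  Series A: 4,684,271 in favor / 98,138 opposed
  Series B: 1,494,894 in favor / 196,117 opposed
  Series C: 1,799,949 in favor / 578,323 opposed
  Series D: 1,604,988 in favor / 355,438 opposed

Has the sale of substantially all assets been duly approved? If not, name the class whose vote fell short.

Series A: 3/4 of 6245694 = 4684270.50, rounded up to 4684271; 4,684,271 required, 4,684,271 in favor — approved.
Series B: 4/5 of 1868106 = 1494484.80, rounded up to 1494485; 1,494,485 required, 1,494,894 in favor — approved.
Series C: 3/5 of 2999692 = 1799815.20, rounded up to 1799816; 1,799,816 required, 1,799,949 in favor — approved.
Series D: 4/5 of 2006235 = 1604988; 1,604,988 required, 1,604,988 in favor — approved.

Approved — every class gave the required vote.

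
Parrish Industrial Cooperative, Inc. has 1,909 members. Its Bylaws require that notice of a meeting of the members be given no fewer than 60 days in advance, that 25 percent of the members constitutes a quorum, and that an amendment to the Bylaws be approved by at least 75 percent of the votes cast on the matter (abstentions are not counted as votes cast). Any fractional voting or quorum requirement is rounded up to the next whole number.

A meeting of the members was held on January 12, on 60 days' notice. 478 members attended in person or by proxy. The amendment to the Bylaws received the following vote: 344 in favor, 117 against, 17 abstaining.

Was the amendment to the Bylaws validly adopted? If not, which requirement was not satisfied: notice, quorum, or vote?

Invalid — vote requirement not satisfied.

Notice: 60 days given; 60 required. Satisfied.
Quorum: 25% of 1,909 = 477.25, rounded up to 478; 478 present. Satisfied.
Vote: requires three-fourths of the votes cast (478 − 17 abstaining = 461); 3/4 of 461 = 345.75, rounded up to 346, so 346 needed; 344 in favor. Not satisfied.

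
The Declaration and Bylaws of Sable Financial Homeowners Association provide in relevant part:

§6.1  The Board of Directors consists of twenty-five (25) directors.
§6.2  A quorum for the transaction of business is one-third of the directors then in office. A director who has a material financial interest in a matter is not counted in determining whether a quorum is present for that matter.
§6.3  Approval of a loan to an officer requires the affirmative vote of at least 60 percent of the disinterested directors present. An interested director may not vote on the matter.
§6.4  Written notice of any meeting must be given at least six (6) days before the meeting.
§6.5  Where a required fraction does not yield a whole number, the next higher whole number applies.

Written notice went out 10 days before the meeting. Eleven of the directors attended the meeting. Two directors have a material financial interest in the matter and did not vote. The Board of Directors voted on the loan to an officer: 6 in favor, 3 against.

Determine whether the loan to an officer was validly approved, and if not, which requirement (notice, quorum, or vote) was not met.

Valid — all requirements satisfied.

Notice: 10 days given; 6 required (10 ≥ 6). Satisfied.
Quorum: 11 present, but the 2 interested directors do not count, leaving 9. Quorum is 9. Satisfied.
Vote: the loan to an officer requires three-fifths of the disinterested directors present (11 − 2 = 9). 3/5 of 9 = 5.40, rounded up to 6, so 6 affirmative votes are needed; 6 voted in favor. Satisfied.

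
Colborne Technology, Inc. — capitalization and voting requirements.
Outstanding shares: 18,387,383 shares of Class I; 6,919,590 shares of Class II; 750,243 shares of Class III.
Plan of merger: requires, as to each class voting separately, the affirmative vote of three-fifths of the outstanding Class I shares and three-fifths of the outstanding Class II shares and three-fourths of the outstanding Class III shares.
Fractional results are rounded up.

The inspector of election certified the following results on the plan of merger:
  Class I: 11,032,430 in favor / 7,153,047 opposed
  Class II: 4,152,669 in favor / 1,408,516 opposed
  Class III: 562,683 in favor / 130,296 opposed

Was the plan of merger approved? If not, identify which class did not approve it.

Class I: 3/5 of 18387383 = 11032429.80, rounded up to 11032430; 11,032,430 required, 11,032,430 in favor — approved.
Class II: 3/5 of 6919590 = 4151754; 4,151,754 required, 4,152,669 in favor — approved.
Class III: 3/4 of 750243 = 562682.25, rounded up to 562683; 562,683 required, 562,683 in favor — approved.

Approved — every class gave the required vote.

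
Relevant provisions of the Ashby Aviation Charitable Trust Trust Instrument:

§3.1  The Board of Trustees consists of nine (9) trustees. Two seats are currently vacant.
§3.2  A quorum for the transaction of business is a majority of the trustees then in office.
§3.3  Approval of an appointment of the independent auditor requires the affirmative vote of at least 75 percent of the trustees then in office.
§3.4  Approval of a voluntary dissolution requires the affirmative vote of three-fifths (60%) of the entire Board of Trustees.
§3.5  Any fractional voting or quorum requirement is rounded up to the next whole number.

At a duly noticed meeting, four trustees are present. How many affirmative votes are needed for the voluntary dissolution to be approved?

6

The voluntary dissolution requires three-fifths of the entire Board of Trustees (9).
3/5 of 9 = 5.40, rounded up to 6.
(Only 4 can vote, so the voluntary dissolution cannot pass at this meeting, but the required vote is still 6.)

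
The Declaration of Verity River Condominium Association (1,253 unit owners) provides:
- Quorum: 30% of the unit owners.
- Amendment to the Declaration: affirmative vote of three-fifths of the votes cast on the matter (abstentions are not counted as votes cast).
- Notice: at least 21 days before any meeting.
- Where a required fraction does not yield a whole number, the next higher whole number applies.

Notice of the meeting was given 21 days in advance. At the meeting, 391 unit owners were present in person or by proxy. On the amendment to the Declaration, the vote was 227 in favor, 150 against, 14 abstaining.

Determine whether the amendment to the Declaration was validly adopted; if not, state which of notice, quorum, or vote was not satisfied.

Notice: 21 days given; 21 required. Satisfied.
Quorum: 30% of 1,253 = 375.90, rounded up to 376; 391 present. Satisfied.
Vote: requires three-fifths of the votes cast (391 − 14 abstaining = 377); 3/5 of 377 = 226.20, rounded up to 227, so 227 needed; 227 in favor. Satisfied.

Valid — all requirements satisfied.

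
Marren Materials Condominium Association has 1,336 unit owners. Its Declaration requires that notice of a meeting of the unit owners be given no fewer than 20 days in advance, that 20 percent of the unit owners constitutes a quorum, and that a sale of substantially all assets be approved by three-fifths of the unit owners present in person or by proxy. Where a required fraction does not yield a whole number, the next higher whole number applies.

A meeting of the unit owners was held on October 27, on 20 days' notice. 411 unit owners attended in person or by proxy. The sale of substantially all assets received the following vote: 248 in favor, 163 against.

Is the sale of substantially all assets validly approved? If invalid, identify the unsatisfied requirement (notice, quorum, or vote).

Valid — all requirements satisfied.

Notice: 20 days given; 20 required. Satisfied.
Quorum: 20% of 1,336 = 267.20, rounded up to 268; 411 present. Satisfied.
Vote: requires three-fifths of those present (411); 3/5 of 411 = 246.60, rounded up to 247, so 247 needed; 248 in favor. Satisfied.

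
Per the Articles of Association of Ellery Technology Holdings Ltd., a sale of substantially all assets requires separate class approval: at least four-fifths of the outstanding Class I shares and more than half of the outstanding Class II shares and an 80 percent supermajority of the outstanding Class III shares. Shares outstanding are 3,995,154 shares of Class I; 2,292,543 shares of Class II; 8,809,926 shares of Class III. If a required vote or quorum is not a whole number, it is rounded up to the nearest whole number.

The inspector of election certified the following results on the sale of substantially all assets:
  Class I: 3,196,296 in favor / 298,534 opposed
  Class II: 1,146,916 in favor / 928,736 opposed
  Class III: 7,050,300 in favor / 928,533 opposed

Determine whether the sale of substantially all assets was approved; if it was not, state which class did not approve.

Approved — every class gave the required vote.

Class I: 4/5 of 3995154 = 3196123.20, rounded up to 3196124; 3,196,124 required, 3,196,296 in favor — approved.
Class II: a majority of 2292543 is 1146272; 1,146,272 required, 1,146,916 in favor — approved.
Class III: 4/5 of 8809926 = 7047940.80, rounded up to 7047941; 7,047,941 required, 7,050,300 in favor — approved.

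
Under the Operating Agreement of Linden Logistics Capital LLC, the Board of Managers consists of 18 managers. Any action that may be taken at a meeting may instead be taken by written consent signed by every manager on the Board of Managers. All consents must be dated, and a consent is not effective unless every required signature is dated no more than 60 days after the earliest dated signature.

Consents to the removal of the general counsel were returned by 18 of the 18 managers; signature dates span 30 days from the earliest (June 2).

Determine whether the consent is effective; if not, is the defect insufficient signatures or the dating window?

Signatures required: the unanimous vote of 18 — unanimous means all 18, so 18 needed; 18 signed. Sufficient.
Dating window: the latest signature is 30 days after the earliest; the limit is 60 days. Within the window.

Effective — both the signature and dating-window requirements are satisfied.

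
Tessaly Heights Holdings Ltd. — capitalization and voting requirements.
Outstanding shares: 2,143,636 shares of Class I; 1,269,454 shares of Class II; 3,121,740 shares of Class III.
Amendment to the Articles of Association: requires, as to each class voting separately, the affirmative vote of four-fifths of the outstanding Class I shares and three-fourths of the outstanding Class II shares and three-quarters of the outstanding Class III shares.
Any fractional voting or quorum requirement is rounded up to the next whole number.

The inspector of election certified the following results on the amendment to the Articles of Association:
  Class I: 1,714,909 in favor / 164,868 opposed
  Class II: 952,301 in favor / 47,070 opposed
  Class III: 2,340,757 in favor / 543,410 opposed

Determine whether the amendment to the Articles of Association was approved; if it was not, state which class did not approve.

Not approved — the Class III shares did not give the required vote.

Class I: 4/5 of 2143636 = 1714908.80, rounded up to 1714909; 1,714,909 required, 1,714,909 in favor — approved.
Class II: 3/4 of 1269454 = 952090.50, rounded up to 952091; 952,091 required, 952,301 in favor — approved.
Class III: 3/4 of 3121740 = 2341305; 2,341,305 required, 2,340,757 in favor — not approved.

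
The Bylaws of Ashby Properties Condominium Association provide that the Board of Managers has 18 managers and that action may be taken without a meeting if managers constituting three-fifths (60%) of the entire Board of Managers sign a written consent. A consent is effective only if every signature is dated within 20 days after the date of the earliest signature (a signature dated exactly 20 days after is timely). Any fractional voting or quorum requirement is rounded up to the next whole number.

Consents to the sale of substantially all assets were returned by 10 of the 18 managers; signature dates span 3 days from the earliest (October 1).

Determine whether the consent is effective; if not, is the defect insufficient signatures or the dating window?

Signatures required: three-fifths (60%) of 18 — 3/5 of 18 = 10.80, rounded up to 11, so 11 needed; 10 signed. Insufficient.
Dating window: the latest signature is 3 days after the earliest; the limit is 20 days. Within the window.

Not effective — insufficient signatures.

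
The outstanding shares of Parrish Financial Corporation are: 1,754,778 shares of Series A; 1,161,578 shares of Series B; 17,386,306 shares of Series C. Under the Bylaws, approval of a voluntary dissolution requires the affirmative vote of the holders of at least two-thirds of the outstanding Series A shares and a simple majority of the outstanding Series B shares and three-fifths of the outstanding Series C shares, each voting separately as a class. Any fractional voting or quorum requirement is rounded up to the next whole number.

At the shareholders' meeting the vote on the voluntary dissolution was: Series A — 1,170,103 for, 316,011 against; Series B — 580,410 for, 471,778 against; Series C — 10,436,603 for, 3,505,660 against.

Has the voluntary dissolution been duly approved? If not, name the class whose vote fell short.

Series A: 2/3 of 1754778 = 1169852; 1,169,852 required, 1,170,103 in favor — approved.
Series B: a majority of 1161578 is 580790; 580,790 required, 580,410 in favor — not approved.
Series C: 3/5 of 17386306 = 10431783.60, rounded up to 10431784; 10,431,784 required, 10,436,603 in favor — approved.

Not approved — the Series B shares did not give the required vote.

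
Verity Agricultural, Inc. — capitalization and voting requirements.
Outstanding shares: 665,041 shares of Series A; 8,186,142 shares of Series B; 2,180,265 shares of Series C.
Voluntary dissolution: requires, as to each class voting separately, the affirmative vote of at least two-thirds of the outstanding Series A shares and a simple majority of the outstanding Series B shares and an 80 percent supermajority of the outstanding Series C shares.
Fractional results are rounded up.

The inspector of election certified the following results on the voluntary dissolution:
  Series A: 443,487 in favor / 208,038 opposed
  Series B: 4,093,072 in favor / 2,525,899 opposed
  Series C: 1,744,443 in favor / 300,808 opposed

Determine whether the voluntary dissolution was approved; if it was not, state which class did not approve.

Series A: 2/3 of 665041 = 443360.67, rounded up to 443361; 443,361 required, 443,487 in favor — approved.
Series B: a majority of 8186142 is 4093072; 4,093,072 required, 4,093,072 in favor — approved.
Series C: 4/5 of 2180265 = 1744212; 1,744,212 required, 1,744,443 in favor — approved.

Approved — every class gave the required vote.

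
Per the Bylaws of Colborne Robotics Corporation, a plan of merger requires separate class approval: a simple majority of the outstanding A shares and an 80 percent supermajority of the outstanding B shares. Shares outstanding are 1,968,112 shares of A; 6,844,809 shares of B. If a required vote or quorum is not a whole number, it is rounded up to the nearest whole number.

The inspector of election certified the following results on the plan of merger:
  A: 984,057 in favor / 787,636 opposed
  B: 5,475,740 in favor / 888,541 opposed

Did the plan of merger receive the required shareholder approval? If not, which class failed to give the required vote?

A: a majority of 1968112 is 984057; 984,057 required, 984,057 in favor — approved.
B: 4/5 of 6844809 = 5475847.20, rounded up to 5475848; 5,475,848 required, 5,475,740 in favor — not approved.

Not approved — the B shares did not give the required vote.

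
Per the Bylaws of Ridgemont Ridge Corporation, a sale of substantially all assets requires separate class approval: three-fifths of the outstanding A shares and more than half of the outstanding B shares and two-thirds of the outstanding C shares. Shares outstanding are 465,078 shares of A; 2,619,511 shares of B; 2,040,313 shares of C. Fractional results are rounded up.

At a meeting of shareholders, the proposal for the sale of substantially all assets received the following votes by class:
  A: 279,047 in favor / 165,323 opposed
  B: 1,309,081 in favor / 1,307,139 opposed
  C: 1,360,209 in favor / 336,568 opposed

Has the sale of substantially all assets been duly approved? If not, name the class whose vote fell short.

Not approved — the B shares did not give the required vote.

A: 3/5 of 465078 = 279046.80, rounded up to 279047; 279,047 required, 279,047 in favor — approved.
B: a majority of 2619511 is 1309756; 1,309,756 required, 1,309,081 in favor — not approved.
C: 2/3 of 2040313 = 1360208.67, rounded up to 1360209; 1,360,209 required, 1,360,209 in favor — approved.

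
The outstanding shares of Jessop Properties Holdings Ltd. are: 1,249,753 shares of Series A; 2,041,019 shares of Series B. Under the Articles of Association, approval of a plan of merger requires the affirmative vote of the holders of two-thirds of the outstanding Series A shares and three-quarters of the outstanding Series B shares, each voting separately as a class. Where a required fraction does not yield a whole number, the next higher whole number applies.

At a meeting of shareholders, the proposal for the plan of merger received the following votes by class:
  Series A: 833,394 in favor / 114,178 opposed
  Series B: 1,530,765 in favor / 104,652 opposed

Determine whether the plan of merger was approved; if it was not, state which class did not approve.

Approved — every class gave the required vote.

Series A: 2/3 of 1249753 = 833168.67, rounded up to 833169; 833,169 required, 833,394 in favor — approved.
Series B: 3/4 of 2041019 = 1530764.25, rounded up to 1530765; 1,530,765 required, 1,530,765 in favor — approved.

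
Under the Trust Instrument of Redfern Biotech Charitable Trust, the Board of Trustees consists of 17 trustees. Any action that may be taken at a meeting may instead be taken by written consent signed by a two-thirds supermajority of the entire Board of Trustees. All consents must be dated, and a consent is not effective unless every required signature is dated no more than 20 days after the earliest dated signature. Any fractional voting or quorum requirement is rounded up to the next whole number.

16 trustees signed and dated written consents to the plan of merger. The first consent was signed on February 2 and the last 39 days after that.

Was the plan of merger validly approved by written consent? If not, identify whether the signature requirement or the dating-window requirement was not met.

Signatures required: a two-thirds supermajority of 17 — 2/3 of 17 = 11.33, rounded up to 12, so 12 needed; 16 signed. Sufficient.
Dating window: the latest signature is 39 days after the earliest; the limit is 20 days. Outside the window.

Not effective — dating-window requirement not satisfied.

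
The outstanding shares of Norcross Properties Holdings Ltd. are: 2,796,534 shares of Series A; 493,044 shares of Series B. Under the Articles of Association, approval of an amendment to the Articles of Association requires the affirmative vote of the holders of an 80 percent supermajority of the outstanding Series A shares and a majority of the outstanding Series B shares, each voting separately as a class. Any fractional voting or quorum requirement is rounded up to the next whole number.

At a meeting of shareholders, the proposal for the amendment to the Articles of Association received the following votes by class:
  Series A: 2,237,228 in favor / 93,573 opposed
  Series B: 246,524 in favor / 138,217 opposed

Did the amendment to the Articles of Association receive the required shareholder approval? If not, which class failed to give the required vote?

Approved — every class gave the required vote.

Series A: 4/5 of 2796534 = 2237227.20, rounded up to 2237228; 2,237,228 required, 2,237,228 in favor — approved.
Series B: a majority of 493044 is 246523; 246,523 required, 246,524 in favor — approved.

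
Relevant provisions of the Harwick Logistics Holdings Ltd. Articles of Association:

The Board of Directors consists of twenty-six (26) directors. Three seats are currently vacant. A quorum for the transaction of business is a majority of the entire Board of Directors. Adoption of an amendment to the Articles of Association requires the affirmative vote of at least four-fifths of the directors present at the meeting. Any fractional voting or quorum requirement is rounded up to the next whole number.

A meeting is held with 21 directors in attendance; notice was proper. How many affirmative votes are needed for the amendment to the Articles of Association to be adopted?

The amendment to the Articles of Association requires four-fifths of the directors present (21).
4/5 of 21 = 16.80, rounded up to 17.

17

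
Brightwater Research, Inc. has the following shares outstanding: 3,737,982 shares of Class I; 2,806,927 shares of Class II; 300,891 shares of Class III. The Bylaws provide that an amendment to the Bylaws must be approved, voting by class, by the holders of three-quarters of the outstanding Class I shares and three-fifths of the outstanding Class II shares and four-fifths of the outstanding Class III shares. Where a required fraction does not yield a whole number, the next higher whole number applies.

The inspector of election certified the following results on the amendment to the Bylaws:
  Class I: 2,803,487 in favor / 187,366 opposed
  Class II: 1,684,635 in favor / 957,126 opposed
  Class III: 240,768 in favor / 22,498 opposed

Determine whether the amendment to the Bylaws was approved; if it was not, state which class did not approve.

Class I: 3/4 of 3737982 = 2803486.50, rounded up to 2803487; 2,803,487 required, 2,803,487 in favor — approved.
Class II: 3/5 of 2806927 = 1684156.20, rounded up to 1684157; 1,684,157 required, 1,684,635 in favor — approved.
Class III: 4/5 of 300891 = 240712.80, rounded up to 240713; 240,713 required, 240,768 in favor — approved.

Approved — every class gave the required vote.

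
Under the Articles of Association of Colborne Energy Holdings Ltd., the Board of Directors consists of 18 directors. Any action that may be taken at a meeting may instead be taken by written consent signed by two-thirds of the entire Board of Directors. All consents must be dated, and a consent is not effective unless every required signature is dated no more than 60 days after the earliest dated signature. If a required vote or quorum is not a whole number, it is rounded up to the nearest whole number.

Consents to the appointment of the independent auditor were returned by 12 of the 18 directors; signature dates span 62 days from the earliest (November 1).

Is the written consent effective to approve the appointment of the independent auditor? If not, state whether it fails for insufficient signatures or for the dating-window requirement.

Signatures required: two-thirds of 18 — 2/3 of 18 = 12, so 12 needed; 12 signed. Sufficient.
Dating window: the latest signature is 62 days after the earliest; the limit is 60 days. Outside the window.

Not effective — dating-window requirement not satisfied.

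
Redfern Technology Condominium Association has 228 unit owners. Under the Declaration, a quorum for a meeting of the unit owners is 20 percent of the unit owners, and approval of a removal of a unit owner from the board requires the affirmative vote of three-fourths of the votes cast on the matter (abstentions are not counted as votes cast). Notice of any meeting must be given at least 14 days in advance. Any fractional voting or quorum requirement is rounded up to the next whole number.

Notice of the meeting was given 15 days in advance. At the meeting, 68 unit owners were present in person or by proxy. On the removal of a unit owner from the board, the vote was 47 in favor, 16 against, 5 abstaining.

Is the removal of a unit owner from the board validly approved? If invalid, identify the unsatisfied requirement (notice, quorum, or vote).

Notice: 15 days given; 14 required. Satisfied.
Quorum: 20% of 228 = 45.60, rounded up to 46; 68 present. Satisfied.
Vote: requires three-fourths of the votes cast (68 − 5 abstaining = 63); 3/4 of 63 = 47.25, rounded up to 48, so 48 needed; 47 in favor. Not satisfied.

Invalid — vote requirement not satisfied.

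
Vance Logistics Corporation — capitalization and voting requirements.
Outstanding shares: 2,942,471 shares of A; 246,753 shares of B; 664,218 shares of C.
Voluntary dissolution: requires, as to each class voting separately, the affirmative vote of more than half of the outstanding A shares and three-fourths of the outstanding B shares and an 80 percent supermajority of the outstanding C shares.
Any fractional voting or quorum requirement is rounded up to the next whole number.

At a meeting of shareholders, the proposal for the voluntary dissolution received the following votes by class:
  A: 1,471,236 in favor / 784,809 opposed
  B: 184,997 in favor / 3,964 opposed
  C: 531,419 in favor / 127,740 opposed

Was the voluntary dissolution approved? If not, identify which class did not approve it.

Not approved — the B shares did not give the required vote.

A: a majority of 2942471 is 1471236; 1,471,236 required, 1,471,236 in favor — approved.
B: 3/4 of 246753 = 185064.75, rounded up to 185065; 185,065 required, 184,997 in favor — not approved.
C: 4/5 of 664218 = 531374.40, rounded up to 531375; 531,375 required, 531,419 in favor — approved.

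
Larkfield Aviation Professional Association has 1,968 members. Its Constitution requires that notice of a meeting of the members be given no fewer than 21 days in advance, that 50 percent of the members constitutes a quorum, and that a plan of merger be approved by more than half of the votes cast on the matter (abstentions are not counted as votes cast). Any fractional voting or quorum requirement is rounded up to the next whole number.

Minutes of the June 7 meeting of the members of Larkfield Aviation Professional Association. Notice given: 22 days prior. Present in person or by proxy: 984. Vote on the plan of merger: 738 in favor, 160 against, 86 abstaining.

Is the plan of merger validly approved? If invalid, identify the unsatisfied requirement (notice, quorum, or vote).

Valid — all requirements satisfied.

Notice: 22 days given; 21 required. Satisfied.
Quorum: 50% of 1,968 = 984; 984 present. Satisfied.
Vote: requires a majority of the votes cast (984 − 86 abstaining = 898); a majority of 898 is 450, so 450 needed; 738 in favor. Satisfied.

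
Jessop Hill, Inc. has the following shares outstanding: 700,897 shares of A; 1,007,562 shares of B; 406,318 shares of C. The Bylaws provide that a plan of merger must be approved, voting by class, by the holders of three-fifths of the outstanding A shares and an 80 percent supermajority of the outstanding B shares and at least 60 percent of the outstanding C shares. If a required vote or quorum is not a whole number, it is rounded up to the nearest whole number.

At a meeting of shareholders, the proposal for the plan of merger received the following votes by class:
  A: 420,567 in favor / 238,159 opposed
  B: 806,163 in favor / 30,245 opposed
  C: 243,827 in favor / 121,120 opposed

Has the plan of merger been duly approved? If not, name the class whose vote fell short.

A: 3/5 of 700897 = 420538.20, rounded up to 420539; 420,539 required, 420,567 in favor — approved.
B: 4/5 of 1007562 = 806049.60, rounded up to 806050; 806,050 required, 806,163 in favor — approved.
C: 3/5 of 406318 = 243790.80, rounded up to 243791; 243,791 required, 243,827 in favor — approved.

Approved — every class gave the required vote.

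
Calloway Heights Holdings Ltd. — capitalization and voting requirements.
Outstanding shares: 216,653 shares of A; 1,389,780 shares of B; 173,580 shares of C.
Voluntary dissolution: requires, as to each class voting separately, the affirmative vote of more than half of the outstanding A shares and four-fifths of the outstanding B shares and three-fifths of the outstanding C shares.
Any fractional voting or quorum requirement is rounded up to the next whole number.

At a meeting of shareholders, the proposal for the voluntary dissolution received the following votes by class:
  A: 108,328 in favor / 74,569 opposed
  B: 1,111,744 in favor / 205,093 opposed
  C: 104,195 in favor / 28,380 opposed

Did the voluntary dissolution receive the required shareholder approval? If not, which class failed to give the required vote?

A: a majority of 216653 is 108327; 108,327 required, 108,328 in favor — approved.
B: 4/5 of 1389780 = 1111824; 1,111,824 required, 1,111,744 in favor — not approved.
C: 3/5 of 173580 = 104148; 104,148 required, 104,195 in favor — approved.

Not approved — the B shares did not give the required vote.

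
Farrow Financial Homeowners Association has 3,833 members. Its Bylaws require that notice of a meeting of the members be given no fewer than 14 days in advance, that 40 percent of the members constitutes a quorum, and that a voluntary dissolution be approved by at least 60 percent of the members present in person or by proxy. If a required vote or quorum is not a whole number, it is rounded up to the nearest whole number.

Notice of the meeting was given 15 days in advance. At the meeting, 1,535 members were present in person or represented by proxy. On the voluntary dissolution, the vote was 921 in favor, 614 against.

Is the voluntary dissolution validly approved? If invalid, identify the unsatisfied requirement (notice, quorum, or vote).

Valid — all requirements satisfied.

Notice: 15 days given; 14 required. Satisfied.
Quorum: 40% of 3,833 = 1,533.20, rounded up to 1,534; 1,535 present. Satisfied.
Vote: requires three-fifths of those present (1,535); 3/5 of 1535 = 921, so 921 needed; 921 in favor. Satisfied.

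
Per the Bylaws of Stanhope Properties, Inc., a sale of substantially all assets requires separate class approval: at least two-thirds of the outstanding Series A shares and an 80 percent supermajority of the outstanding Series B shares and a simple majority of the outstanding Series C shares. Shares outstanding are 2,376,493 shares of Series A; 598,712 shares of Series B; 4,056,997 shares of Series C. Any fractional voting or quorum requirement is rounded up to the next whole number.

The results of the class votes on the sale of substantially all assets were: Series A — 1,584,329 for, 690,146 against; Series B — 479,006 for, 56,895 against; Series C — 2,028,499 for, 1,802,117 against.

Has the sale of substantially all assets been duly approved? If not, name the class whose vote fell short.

Series A: 2/3 of 2376493 = 1584328.67, rounded up to 1584329; 1,584,329 required, 1,584,329 in favor — approved.
Series B: 4/5 of 598712 = 478969.60, rounded up to 478970; 478,970 required, 479,006 in favor — approved.
Series C: a majority of 4056997 is 2028499; 2,028,499 required, 2,028,499 in favor — approved.

Approved — every class gave the required vote.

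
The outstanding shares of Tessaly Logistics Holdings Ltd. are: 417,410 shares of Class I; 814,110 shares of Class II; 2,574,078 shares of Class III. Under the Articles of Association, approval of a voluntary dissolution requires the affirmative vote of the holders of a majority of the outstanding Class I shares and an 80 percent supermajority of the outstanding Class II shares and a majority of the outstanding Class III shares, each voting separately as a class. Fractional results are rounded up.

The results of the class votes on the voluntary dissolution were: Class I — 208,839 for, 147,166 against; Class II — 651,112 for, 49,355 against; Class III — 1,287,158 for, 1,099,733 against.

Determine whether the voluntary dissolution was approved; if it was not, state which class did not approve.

Class I: a majority of 417410 is 208706; 208,706 required, 208,839 in favor — approved.
Class II: 4/5 of 814110 = 651288; 651,288 required, 651,112 in favor — not approved.
Class III: a majority of 2574078 is 1287040; 1,287,040 required, 1,287,158 in favor — approved.

Not approved — the Class II shares did not give the required vote.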